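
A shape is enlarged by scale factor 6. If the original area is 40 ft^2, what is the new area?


Linear scale factor k = 6
Original area = 40 ft^2
Rule: under a linear scaling by k, areas scale by k^2.
k^2 = 6^2 = 36
New area = 40 * 36
New area = 1440
1440 ft^2


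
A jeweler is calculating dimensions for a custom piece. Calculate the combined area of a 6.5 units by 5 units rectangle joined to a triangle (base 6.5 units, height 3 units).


Composite shape: rectangle + triangle
Rectangle area = 6.5 * 5 = 32.5
Triangle area = 0.5 * 6.5 * 3 = 9.75
Total = 32.5 + 9.75
Total = 42.25
42.25 units^2


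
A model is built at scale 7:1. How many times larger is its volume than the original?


Linear scale factor k = 7
Rule: under a linear scaling by k, volumes scale by k^3.
k^3 = 7 * 7 * 7
k^3 = 49 * 7
k^3 = 343
Volume scales by a factor of 343.
343 (dimensionless)


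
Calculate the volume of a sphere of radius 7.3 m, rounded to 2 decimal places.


Shape: sphere
Radius r = 7.3 m
Formula: V = (4/3) * pi * r^3
r^3 = 389.017
(4/3) * 389.017 = 518.689333
V = 518.689333 * pi
V = 1629.51
1629.51 m^3


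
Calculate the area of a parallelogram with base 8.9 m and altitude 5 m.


Shape: parallelogram
Base b = 8.9 m, Height h = 5 m
Formula: A = b * h
A = 8.9 * 5
A = 44.5
44.5 m^2


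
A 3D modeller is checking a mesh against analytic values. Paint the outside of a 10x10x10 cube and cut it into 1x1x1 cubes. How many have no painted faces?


Large cube: 10 x 10 x 10, cut into unit cubes.
n = 10, so n - 2 = 8
Unpainted cubes form the interior (n - 2)^3 block.
(n - 2)^3 = 8^3 = 512
512 unit cubes


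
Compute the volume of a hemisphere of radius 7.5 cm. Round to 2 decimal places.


Shape: hemisphere (half of a sphere)
Radius r = 7.5 cm
Formula: V = (1/2) * (4/3) * pi * r^3 = (2/3) * pi * r^3
r^3 = 421.875
(2/3) * 421.875 = 281.25
V = 281.25 * pi
V = 883.57
883.57 cm^3


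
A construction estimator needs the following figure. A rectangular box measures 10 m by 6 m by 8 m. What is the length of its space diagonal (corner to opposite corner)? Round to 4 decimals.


Shape: rectangular box (space diagonal)
l = 10 m, w = 6 m, h = 8 m
Visualize: the diagonal of the base, then a right triangle with that diagonal and the height.
Formula: d = sqrt(l^2 + w^2 + h^2)
l^2 + w^2 + h^2 = 100 + 36 + 64 = 200
d = sqrt(200)
d = 14.1421
14.1421 m


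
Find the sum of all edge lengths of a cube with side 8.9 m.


Shape: cube
Side s = 8.9 m
A cube has 12 edges, all equal.
Formula: total edge length = 12 * s
Total = 12 * 8.9
Total = 106.8
106.8 m


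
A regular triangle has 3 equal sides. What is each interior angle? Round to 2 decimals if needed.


Shape: regular triangle (3 sides)
Formula: interior angle = (n - 2) * 180 / n
(n - 2) = 1
(n - 2) * 180 = 180
angle = 180 / 3
angle = 60
60 degrees


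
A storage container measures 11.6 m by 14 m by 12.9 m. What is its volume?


Shape: rectangular prism
l = 11.6 m, w = 14 m, h = 12.9 m
Formula: V = l * w * h
V = 11.6 * 14 * 12.9
V = 162.4 * 12.9
V = 2094.96
2094.96 m^3


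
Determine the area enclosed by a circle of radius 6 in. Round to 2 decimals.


Shape: circle
Radius r = 6 in
Formula: A = pi * r^2
r^2 = 6^2 = 36
A = pi * 36
A = 113.1
113.1 in^2


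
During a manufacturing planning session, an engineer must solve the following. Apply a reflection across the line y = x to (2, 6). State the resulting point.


Transformation: reflection
Original point: (2, 6)
Rule for reflection over y = x: (x, y) -> (y, x)
Apply: (2, 6) -> (6, 2)
(6, 2)


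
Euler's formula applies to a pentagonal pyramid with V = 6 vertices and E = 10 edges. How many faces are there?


Polyhedron: pentagonal pyramid
Euler's formula for convex polyhedra: V - E + F = 2
Given: V = 6 vertices and E = 10 edges
Solve for F:
F = 2 + E - V = 2 + 10 - 6 = 6
6 faces


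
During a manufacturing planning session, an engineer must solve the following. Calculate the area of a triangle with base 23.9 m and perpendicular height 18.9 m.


Shape: triangle
Base b = 23.9 m, Height h = 18.9 m
Formula: A = (1/2) * b * h
A = 0.5 * 23.9 * 18.9
A = 0.5 * 451.71
A = 225.855
225.855 m^2


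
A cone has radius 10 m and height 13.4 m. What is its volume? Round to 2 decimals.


Shape: cone
Radius r = 10 m, Height h = 13.4 m
Formula: V = (1/3) * pi * r^2 * h
r^2 = 100
pi * r^2 * h = pi * 100 * 13.4 = 1340 * pi
V = 1340 * pi / 3
V = 1403.24
1403.24 m^3


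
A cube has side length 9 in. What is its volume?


Shape: cube
Side s = 9 in
Formula: V = s^3
V = 9 * 9 * 9
V = 81 * 9
V = 729
729 in^3


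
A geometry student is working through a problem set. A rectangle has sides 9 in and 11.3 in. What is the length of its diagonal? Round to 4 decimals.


Shape: rectangle (diagonal via Pythagoras)
Sides: 9 in and 11.3 in
Formula: d = sqrt(l^2 + w^2)
l^2 = 81, w^2 = 127.69
l^2 + w^2 = 208.69
d = sqrt(208.69)
d = 14.4461
14.4461 in


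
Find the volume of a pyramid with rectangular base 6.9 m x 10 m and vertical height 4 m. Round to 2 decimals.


Shape: rectangular pyramid
Base: 6.9 m x 10 m, Height h = 4 m
Formula: V = (1/3) * base_area * h
base_area = 6.9 * 10 = 69
base_area * h = 69 * 4 = 276
V = 276 / 3
V = 92
92 m^3


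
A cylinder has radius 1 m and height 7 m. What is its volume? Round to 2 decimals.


Shape: cylinder
Radius r = 1 m, Height h = 7 m
Formula: V = pi * r^2 * h
r^2 = 1
V = pi * 1 * 7
V = 7 * pi
V = 21.99
21.99 m^3


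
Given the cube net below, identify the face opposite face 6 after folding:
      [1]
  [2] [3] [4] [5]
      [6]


Net: cross layout. Take square 3 as the base (bottom).
Fold the four squares in the horizontal row up around 3: 2 -> left, 4 -> right, 5 wraps to the top.
Fold 1 and 6 up from 3: 1 -> back, 6 -> front.
Opposite pairs are therefore: (1, 6), (2, 4), (3, 5).
Face 6 is opposite face 1.
face 1


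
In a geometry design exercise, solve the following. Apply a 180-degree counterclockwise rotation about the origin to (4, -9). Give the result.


Transformation: rotation about the origin
Original point: (4, -9)
Rule for 180 deg: (x, y) -> (-x, -y)
Apply: (4, -9) -> (-4, 9)
(-4, 9)


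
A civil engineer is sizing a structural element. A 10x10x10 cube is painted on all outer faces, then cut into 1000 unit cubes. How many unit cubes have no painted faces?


Large cube: 10 x 10 x 10, cut into unit cubes.
n = 10, so n - 2 = 8
Unpainted cubes form the interior (n - 2)^3 block.
(n - 2)^3 = 8^3 = 512
512 unit cubes


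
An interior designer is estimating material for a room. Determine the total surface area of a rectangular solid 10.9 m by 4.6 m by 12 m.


Shape: rectangular prism
l = 10.9 m, w = 4.6 m, h = 12 m
Formula: SA = 2(lw + lh + wh)
lw = 50.14, lh = 130.8, wh = 55.2
lw + lh + wh = 236.14
SA = 2 * 236.14
SA = 472.28
472.28 m^2


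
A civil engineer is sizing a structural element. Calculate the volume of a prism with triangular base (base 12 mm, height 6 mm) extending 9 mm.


Shape: triangular prism
Triangle base = 12 mm, triangle height = 6 mm, prism length L = 9 mm
Formula: V = (1/2 * b * h_tri) * L
Cross-section area = 0.5 * 12 * 6 = 36
V = 36 * 9
V = 324
324 mm^3


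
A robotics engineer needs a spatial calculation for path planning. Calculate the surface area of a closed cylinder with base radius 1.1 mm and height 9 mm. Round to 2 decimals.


Shape: closed cylinder
Radius r = 1.1 mm, Height h = 9 mm
Formula: SA = 2*pi*r^2 + 2*pi*r*h = 2*pi*r*(r + h)
r + h = 10.1
2 * r * (r + h) = 2 * 1.1 * 10.1 = 22.22
SA = 22.22 * pi
SA = 69.81
69.81 mm^2


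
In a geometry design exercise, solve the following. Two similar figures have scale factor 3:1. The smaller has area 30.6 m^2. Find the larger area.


Linear scale factor k = 3
Original area = 30.6 m^2
Rule: under a linear scaling by k, areas scale by k^2.
k^2 = 3^2 = 9
New area = 30.6 * 9
New area = 275.4
275.4 m^2


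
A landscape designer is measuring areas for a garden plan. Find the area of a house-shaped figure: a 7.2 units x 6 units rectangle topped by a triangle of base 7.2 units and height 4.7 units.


Composite shape: rectangle + triangle
Rectangle area = 7.2 * 6 = 43.2
Triangle area = 0.5 * 7.2 * 4.7 = 16.92
Total = 43.2 + 16.92
Total = 60.12
60.12 units^2


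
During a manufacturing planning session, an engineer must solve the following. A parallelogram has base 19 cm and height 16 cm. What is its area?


Shape: parallelogram
Base b = 19 cm, Height h = 16 cm
Formula: A = b * h
A = 19 * 16
A = 304
304 cm^2


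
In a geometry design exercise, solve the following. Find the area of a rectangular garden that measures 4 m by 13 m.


Shape: rectangle
Length l = 4 m, Width w = 13 m
Formula: A = l * w
A = 4 * 13
A = 52
52 m^2


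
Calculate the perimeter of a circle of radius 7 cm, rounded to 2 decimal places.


Shape: circle
Radius r = 7 cm
Formula: C = 2 * pi * r
C = 2 * pi * 7
C = 14 * pi
C = 43.98
43.98 cm


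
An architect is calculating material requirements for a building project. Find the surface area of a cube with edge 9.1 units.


Shape: cube
Side s = 9.1 units
A cube has 6 square faces.
Formula: SA = 6 * s^2
s^2 = 82.81
SA = 6 * 82.81
SA = 496.86
496.86 units^2


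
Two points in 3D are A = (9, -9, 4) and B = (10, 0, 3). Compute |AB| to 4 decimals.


3D distance between two points
P1 = (9, -9, 4), P2 = (10, 0, 3)
Formula: d = sqrt((x2-x1)^2 + (y2-y1)^2 + (z2-z1)^2)
dx = 10 - 9 = 1
dy = 0 - -9 = 9
dz = 3 - 4 = -1
dx^2 + dy^2 + dz^2 = 1 + 81 + 1 = 83
d = sqrt(83)
d = 9.1104
9.1104 units


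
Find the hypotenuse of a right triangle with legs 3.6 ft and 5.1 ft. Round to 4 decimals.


Shape: right triangle
Legs a = 3.6 ft, b = 5.1 ft
Formula: c = sqrt(a^2 + b^2)
a^2 = 12.96, b^2 = 26.01
a^2 + b^2 = 38.97
c = sqrt(38.97)
c = 6.2426
6.2426 ft


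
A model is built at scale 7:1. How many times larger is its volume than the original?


Linear scale factor k = 7
Rule: under a linear scaling by k, volumes scale by k^3.
k^3 = 7 * 7 * 7
k^3 = 49 * 7
k^3 = 343
Volume scales by a factor of 343.
343 (dimensionless)


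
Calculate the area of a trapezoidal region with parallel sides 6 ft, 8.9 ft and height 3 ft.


Shape: trapezoid
Parallel sides a = 6 ft, b = 8.9 ft; Height h = 3 ft
Formula: A = (a + b) * h / 2
a + b = 6 + 8.9 = 14.9
A = 14.9 * 3 / 2
A = 44.7 / 2
A = 22.35
22.35 ft^2


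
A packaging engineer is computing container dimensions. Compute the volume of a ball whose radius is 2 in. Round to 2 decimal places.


Shape: sphere
Radius r = 2 in
Formula: V = (4/3) * pi * r^3
r^3 = 8
(4/3) * 8 = 10.666667
V = 10.666667 * pi
V = 33.51
33.51 in^3


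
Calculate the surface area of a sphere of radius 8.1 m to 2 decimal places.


Shape: sphere
Radius r = 8.1 m
Formula: SA = 4 * pi * r^2
r^2 = 65.61
SA = 4 * pi * 65.61
SA = 262.44 * pi
SA = 824.48
824.48 m^2


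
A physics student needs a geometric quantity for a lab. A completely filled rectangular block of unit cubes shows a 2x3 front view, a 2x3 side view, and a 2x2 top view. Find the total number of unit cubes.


Orthographic views of a solid rectangular block:
Front view 2 x 3 -> length = 2, height = 3
Side view 2 x 3 -> width = 2, height = 3 (consistent)
Top view 2 x 2 -> confirms length = 2, width = 2
The block is 2 x 2 x 3.
Total unit cubes = 2 * 2 * 3 = 12
12 unit cubes


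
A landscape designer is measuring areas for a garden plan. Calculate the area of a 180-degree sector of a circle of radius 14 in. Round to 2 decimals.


Shape: circular sector
Radius r = 14 in, Angle = 180 degrees
Formula: A = (angle/360) * pi * r^2
r^2 = 196
Fraction of circle = 180/360
A = (180/360) * pi * 196
A = 98 * pi
A = 307.88
307.88 in^2


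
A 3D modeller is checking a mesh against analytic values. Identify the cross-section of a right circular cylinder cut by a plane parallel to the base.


Solid: right circular cylinder
Cutting plane: parallel to the base
Visualize the intersection of the plane with the solid's surface.
The boundary of the cut region is a circle.
circle


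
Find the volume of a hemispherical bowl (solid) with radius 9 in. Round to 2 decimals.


Shape: hemisphere (half of a sphere)
Radius r = 9 in
Formula: V = (1/2) * (4/3) * pi * r^3 = (2/3) * pi * r^3
r^3 = 729
(2/3) * 729 = 486
V = 486 * pi
V = 1526.81
1526.81 in^3


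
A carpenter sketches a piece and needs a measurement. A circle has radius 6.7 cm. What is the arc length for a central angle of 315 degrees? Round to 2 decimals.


Shape: circular arc
Radius r = 6.7 cm, Angle = 315 degrees
Formula: L = (angle/360) * 2 * pi * r
2 * pi * r = 13.4 * pi
L = (315/360) * 13.4 * pi
L = 11.725 * pi
L = 36.84
36.84 cm


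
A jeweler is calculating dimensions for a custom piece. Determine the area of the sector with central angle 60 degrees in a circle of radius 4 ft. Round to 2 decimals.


Shape: circular sector
Radius r = 4 ft, Angle = 60 degrees
Formula: A = (angle/360) * pi * r^2
r^2 = 16
Fraction of circle = 60/360
A = (60/360) * pi * 16
A = 2.666667 * pi
A = 8.38
8.38 ft^2


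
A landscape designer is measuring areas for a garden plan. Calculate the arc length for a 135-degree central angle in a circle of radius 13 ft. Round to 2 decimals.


Shape: circular arc
Radius r = 13 ft, Angle = 135 degrees
Formula: L = (angle/360) * 2 * pi * r
2 * pi * r = 26 * pi
L = (135/360) * 26 * pi
L = 9.75 * pi
L = 30.63
30.63 ft


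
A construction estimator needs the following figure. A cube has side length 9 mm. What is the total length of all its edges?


Shape: cube
Side s = 9 mm
A cube has 12 edges, all equal.
Formula: total edge length = 12 * s
Total = 12 * 9
Total = 108
108 mm


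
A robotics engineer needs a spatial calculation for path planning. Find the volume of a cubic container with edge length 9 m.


Shape: cube
Side s = 9 m
Formula: V = s^3
V = 9 * 9 * 9
V = 81 * 9
V = 729
729 m^3


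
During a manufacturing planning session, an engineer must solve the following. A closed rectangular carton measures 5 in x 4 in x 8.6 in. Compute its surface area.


Shape: rectangular prism
l = 5 in, w = 4 in, h = 8.6 in
Formula: SA = 2(lw + lh + wh)
lw = 20, lh = 43, wh = 34.4
lw + lh + wh = 97.4
SA = 2 * 97.4
SA = 194.8
194.8 in^2


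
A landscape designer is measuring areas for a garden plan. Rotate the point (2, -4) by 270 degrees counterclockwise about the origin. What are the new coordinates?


Transformation: rotation about the origin
Original point: (2, -4)
Rule for 270 deg counterclockwise: (x, y) -> (y, -x)
Apply: (2, -4) -> (-4, -2)
(-4, -2)


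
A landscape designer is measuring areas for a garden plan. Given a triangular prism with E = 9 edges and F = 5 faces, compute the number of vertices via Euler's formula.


Polyhedron: triangular prism
Euler's formula for convex polyhedra: V - E + F = 2
Given: E = 9 edges and F = 5 faces
Solve for V:
V = 2 + E - F = 2 + 9 - 5 = 6
6 vertices


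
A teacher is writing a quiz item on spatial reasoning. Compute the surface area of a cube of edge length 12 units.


Shape: cube
Side s = 12 units
A cube has 6 square faces.
Formula: SA = 6 * s^2
s^2 = 144
SA = 6 * 144
SA = 864
864 units^2


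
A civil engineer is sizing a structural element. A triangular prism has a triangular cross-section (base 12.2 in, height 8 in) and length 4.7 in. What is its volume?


Shape: triangular prism
Triangle base = 12.2 in, triangle height = 8 in, prism length L = 4.7 in
Formula: V = (1/2 * b * h_tri) * L
Cross-section area = 0.5 * 12.2 * 8 = 48.8
V = 48.8 * 4.7
V = 229.36
229.36 in^3


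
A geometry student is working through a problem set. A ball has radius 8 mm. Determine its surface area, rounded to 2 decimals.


Shape: sphere
Radius r = 8 mm
Formula: SA = 4 * pi * r^2
r^2 = 64
SA = 4 * pi * 64
SA = 256 * pi
SA = 804.25
804.25 mm^2


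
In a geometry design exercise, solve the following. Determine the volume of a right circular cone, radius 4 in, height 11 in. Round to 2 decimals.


Shape: cone
Radius r = 4 in, Height h = 11 in
Formula: V = (1/3) * pi * r^2 * h
r^2 = 16
pi * r^2 * h = pi * 16 * 11 = 176 * pi
V = 176 * pi / 3
V = 184.31
184.31 in^3


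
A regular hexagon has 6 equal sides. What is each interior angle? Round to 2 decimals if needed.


Shape: regular hexagon (6 sides)
Formula: interior angle = (n - 2) * 180 / n
(n - 2) = 4
(n - 2) * 180 = 720
angle = 720 / 6
angle = 120
120 degrees


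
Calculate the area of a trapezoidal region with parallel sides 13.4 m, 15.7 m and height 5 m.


Shape: trapezoid
Parallel sides a = 13.4 m, b = 15.7 m; Height h = 5 m
Formula: A = (a + b) * h / 2
a + b = 13.4 + 15.7 = 29.1
A = 29.1 * 5 / 2
A = 145.5 / 2
A = 72.75
72.75 m^2


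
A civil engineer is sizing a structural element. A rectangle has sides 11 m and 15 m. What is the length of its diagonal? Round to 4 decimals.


Shape: rectangle (diagonal via Pythagoras)
Sides: 11 m and 15 m
Formula: d = sqrt(l^2 + w^2)
l^2 = 121, w^2 = 225
l^2 + w^2 = 346
d = sqrt(346)
d = 18.6011
18.6011 m


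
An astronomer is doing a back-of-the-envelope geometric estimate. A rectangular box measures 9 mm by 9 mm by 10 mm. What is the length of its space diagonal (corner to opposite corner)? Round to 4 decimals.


Shape: rectangular box (space diagonal)
l = 9 mm, w = 9 mm, h = 10 mm
Visualize: the diagonal of the base, then a right triangle with that diagonal and the height.
Formula: d = sqrt(l^2 + w^2 + h^2)
l^2 + w^2 + h^2 = 81 + 81 + 100 = 262
d = sqrt(262)
d = 16.1864
16.1864 mm


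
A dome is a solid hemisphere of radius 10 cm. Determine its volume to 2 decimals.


Shape: hemisphere (half of a sphere)
Radius r = 10 cm
Formula: V = (1/2) * (4/3) * pi * r^3 = (2/3) * pi * r^3
r^3 = 1000
(2/3) * 1000 = 666.666667
V = 666.666667 * pi
V = 2094.4
2094.4 cm^3


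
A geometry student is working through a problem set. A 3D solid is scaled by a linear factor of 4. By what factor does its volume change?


Linear scale factor k = 4
Rule: under a linear scaling by k, volumes scale by k^3.
k^3 = 4 * 4 * 4
k^3 = 16 * 4
k^3 = 64
Volume scales by a factor of 64.
64 (dimensionless)


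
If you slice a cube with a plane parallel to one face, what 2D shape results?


Solid: cube
Cutting plane: parallel to one face
Visualize the intersection of the plane with the solid's surface.
The boundary of the cut region is a square.
square


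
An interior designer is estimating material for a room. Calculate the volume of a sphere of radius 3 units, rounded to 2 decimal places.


Shape: sphere
Radius r = 3 units
Formula: V = (4/3) * pi * r^3
r^3 = 27
(4/3) * 27 = 36
V = 36 * pi
V = 113.1
113.1 units^3


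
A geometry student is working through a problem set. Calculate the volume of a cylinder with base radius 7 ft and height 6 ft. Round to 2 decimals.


Shape: cylinder
Radius r = 7 ft, Height h = 6 ft
Formula: V = pi * r^2 * h
r^2 = 49
V = pi * 49 * 6
V = 294 * pi
V = 923.63
923.63 ft^3


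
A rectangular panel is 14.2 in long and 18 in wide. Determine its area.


Shape: rectangle
Length l = 14.2 in, Width w = 18 in
Formula: A = l * w
A = 14.2 * 18
A = 255.6
255.6 in^2


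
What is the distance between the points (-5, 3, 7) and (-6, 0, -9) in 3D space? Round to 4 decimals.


3D distance between two points
P1 = (-5, 3, 7), P2 = (-6, 0, -9)
Formula: d = sqrt((x2-x1)^2 + (y2-y1)^2 + (z2-z1)^2)
dx = -6 - -5 = -1
dy = 0 - 3 = -3
dz = -9 - 7 = -16
dx^2 + dy^2 + dz^2 = 1 + 9 + 256 = 266
d = sqrt(266)
d = 16.3095
16.3095 units


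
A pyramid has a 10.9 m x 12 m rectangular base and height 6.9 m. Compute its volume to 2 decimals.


Shape: rectangular pyramid
Base: 10.9 m x 12 m, Height h = 6.9 m
Formula: V = (1/3) * base_area * h
base_area = 10.9 * 12 = 130.8
base_area * h = 130.8 * 6.9 = 902.52
V = 902.52 / 3
V = 300.84
300.84 m^3


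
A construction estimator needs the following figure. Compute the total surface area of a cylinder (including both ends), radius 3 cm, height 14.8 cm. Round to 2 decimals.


Shape: closed cylinder
Radius r = 3 cm, Height h = 14.8 cm
Formula: SA = 2*pi*r^2 + 2*pi*r*h = 2*pi*r*(r + h)
r + h = 17.8
2 * r * (r + h) = 2 * 3 * 17.8 = 106.8
SA = 106.8 * pi
SA = 335.52
335.52 cm^2


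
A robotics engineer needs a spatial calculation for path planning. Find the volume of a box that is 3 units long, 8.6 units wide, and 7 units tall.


Shape: rectangular prism
l = 3 units, w = 8.6 units, h = 7 units
Formula: V = l * w * h
V = 3 * 8.6 * 7
V = 25.8 * 7
V = 180.6
180.6 units^3


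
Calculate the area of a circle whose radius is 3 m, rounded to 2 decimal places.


Shape: circle
Radius r = 3 m
Formula: A = pi * r^2
r^2 = 3^2 = 9
A = pi * 9
A = 28.27
28.27 m^2


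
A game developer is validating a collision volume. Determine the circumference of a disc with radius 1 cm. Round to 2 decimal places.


Shape: circle
Radius r = 1 cm
Formula: C = 2 * pi * r
C = 2 * pi * 1
C = 2 * pi
C = 6.28
6.28 cm


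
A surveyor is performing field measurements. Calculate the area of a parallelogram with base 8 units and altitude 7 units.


Shape: parallelogram
Base b = 8 units, Height h = 7 units
Formula: A = b * h
A = 8 * 7
A = 56
56 units^2


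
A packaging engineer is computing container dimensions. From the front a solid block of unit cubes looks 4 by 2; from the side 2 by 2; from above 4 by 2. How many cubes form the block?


Orthographic views of a solid rectangular block:
Front view 4 x 2 -> length = 4, height = 2
Side view 2 x 2 -> width = 2, height = 2 (consistent)
Top view 4 x 2 -> confirms length = 4, width = 2
The block is 4 x 2 x 2.
Total unit cubes = 4 * 2 * 2 = 16
16 unit cubes


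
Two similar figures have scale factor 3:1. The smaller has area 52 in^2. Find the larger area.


Linear scale factor k = 3
Original area = 52 in^2
Rule: under a linear scaling by k, areas scale by k^2.
k^2 = 3^2 = 9
New area = 52 * 9
New area = 468
468 in^2


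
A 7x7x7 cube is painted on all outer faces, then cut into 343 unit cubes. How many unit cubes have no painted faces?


Large cube: 7 x 7 x 7, cut into unit cubes.
n = 7, so n - 2 = 5
Unpainted cubes form the interior (n - 2)^3 block.
(n - 2)^3 = 5^3 = 125
125 unit cubes


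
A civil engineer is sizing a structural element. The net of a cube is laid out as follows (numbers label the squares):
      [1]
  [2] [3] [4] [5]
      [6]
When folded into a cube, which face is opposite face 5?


Net: cross layout. Take square 3 as the base (bottom).
Fold the four squares in the horizontal row up around 3: 2 -> left, 4 -> right, 5 wraps to the top.
Fold 1 and 6 up from 3: 1 -> back, 6 -> front.
Opposite pairs are therefore: (1, 6), (2, 4), (3, 5).
Face 5 is opposite face 3.
face 3


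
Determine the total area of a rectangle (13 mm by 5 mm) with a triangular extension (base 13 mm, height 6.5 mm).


Composite shape: rectangle + triangle
Rectangle area = 13 * 5 = 65
Triangle area = 0.5 * 13 * 6.5 = 42.25
Total = 65 + 42.25
Total = 107.25
107.25 mm^2


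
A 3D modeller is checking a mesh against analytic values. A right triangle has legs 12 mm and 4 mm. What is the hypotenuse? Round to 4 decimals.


Shape: right triangle
Legs a = 12 mm, b = 4 mm
Formula: c = sqrt(a^2 + b^2)
a^2 = 144, b^2 = 16
a^2 + b^2 = 160
c = sqrt(160)
c = 12.6491
12.6491 mm


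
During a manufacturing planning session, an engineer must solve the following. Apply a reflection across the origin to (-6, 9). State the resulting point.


Transformation: reflection
Original point: (-6, 9)
Rule for reflection through the origin: (x, y) -> (-x, -y)
Apply: (-6, 9) -> (6, -9)
(6, -9)


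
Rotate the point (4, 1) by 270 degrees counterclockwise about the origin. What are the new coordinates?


Transformation: rotation about the origin
Original point: (4, 1)
Rule for 270 deg counterclockwise: (x, y) -> (y, -x)
Apply: (4, 1) -> (1, -4)
(1, -4)


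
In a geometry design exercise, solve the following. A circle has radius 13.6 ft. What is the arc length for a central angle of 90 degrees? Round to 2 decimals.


Shape: circular arc
Radius r = 13.6 ft, Angle = 90 degrees
Formula: L = (angle/360) * 2 * pi * r
2 * pi * r = 27.2 * pi
L = (90/360) * 27.2 * pi
L = 6.8 * pi
L = 21.36
21.36 ft


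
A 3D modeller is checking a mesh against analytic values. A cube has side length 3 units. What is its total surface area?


Shape: cube
Side s = 3 units
A cube has 6 square faces.
Formula: SA = 6 * s^2
s^2 = 9
SA = 6 * 9
SA = 54
54 units^2


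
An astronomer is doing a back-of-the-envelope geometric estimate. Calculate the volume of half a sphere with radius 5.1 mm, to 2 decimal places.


Shape: hemisphere (half of a sphere)
Radius r = 5.1 mm
Formula: V = (1/2) * (4/3) * pi * r^3 = (2/3) * pi * r^3
r^3 = 132.651
(2/3) * 132.651 = 88.434
V = 88.434 * pi
V = 277.82
277.82 mm^3


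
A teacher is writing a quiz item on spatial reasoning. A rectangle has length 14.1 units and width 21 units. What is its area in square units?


Shape: rectangle
Length l = 14.1 units, Width w = 21 units
Formula: A = l * w
A = 14.1 * 21
A = 296.1
296.1 units^2


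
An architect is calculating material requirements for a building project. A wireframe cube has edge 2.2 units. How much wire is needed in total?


Shape: cube
Side s = 2.2 units
A cube has 12 edges, all equal.
Formula: total edge length = 12 * s
Total = 12 * 2.2
Total = 26.4
26.4 units


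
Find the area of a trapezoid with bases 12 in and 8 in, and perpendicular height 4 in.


Shape: trapezoid
Parallel sides a = 12 in, b = 8 in; Height h = 4 in
Formula: A = (a + b) * h / 2
a + b = 12 + 8 = 20
A = 20 * 4 / 2
A = 80 / 2
A = 40
40 in^2


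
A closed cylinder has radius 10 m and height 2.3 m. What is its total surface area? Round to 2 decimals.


Shape: closed cylinder
Radius r = 10 m, Height h = 2.3 m
Formula: SA = 2*pi*r^2 + 2*pi*r*h = 2*pi*r*(r + h)
r + h = 12.3
2 * r * (r + h) = 2 * 10 * 12.3 = 246
SA = 246 * pi
SA = 772.83
772.83 m^2


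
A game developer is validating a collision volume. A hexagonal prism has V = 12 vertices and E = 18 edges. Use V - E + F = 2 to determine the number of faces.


Polyhedron: hexagonal prism
Euler's formula for convex polyhedra: V - E + F = 2
Given: V = 12 vertices and E = 18 edges
Solve for F:
F = 2 + E - V = 2 + 18 - 12 = 8
8 faces


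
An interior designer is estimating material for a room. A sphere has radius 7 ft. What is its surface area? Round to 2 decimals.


Shape: sphere
Radius r = 7 ft
Formula: SA = 4 * pi * r^2
r^2 = 49
SA = 4 * pi * 49
SA = 196 * pi
SA = 615.75
615.75 ft^2


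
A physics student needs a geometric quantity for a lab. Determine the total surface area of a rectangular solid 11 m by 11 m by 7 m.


Shape: rectangular prism
l = 11 m, w = 11 m, h = 7 m
Formula: SA = 2(lw + lh + wh)
lw = 121, lh = 77, wh = 77
lw + lh + wh = 275
SA = 2 * 275
SA = 550
550 m^2


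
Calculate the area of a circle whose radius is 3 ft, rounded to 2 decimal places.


Shape: circle
Radius r = 3 ft
Formula: A = pi * r^2
r^2 = 3^2 = 9
A = pi * 9
A = 28.27
28.27 ft^2


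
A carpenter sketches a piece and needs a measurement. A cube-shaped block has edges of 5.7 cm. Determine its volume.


Shape: cube
Side s = 5.7 cm
Formula: V = s^3
V = 5.7 * 5.7 * 5.7
V = 32.49 * 5.7
V = 185.193
185.193 cm^3


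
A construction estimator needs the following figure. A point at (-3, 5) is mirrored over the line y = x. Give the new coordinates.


Transformation: reflection
Original point: (-3, 5)
Rule for reflection over y = x: (x, y) -> (y, x)
Apply: (-3, 5) -> (5, -3)
(5, -3)


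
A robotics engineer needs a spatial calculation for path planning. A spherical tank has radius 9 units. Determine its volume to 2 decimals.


Shape: sphere
Radius r = 9 units
Formula: V = (4/3) * pi * r^3
r^3 = 729
(4/3) * 729 = 972
V = 972 * pi
V = 3053.63
3053.63 units^3


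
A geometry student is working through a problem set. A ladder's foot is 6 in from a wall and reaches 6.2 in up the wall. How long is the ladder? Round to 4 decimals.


Shape: right triangle
Legs a = 6 in, b = 6.2 in
Formula: c = sqrt(a^2 + b^2)
a^2 = 36, b^2 = 38.44
a^2 + b^2 = 74.44
c = sqrt(74.44)
c = 8.6279
8.6279 in


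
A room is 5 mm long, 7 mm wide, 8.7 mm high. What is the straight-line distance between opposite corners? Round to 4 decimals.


Shape: rectangular box (space diagonal)
l = 5 mm, w = 7 mm, h = 8.7 mm
Visualize: the diagonal of the base, then a right triangle with that diagonal and the height.
Formula: d = sqrt(l^2 + w^2 + h^2)
l^2 + w^2 + h^2 = 25 + 49 + 75.69 = 149.69
d = sqrt(149.69)
d = 12.2348
12.2348 mm


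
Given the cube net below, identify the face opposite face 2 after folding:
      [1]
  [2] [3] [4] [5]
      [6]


Net: cross layout. Take square 3 as the base (bottom).
Fold the four squares in the horizontal row up around 3: 2 -> left, 4 -> right, 5 wraps to the top.
Fold 1 and 6 up from 3: 1 -> back, 6 -> front.
Opposite pairs are therefore: (1, 6), (2, 4), (3, 5).
Face 2 is opposite face 4.
face 4


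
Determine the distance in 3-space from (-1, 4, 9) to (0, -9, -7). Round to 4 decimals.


3D distance between two points
P1 = (-1, 4, 9), P2 = (0, -9, -7)
Formula: d = sqrt((x2-x1)^2 + (y2-y1)^2 + (z2-z1)^2)
dx = 0 - -1 = 1
dy = -9 - 4 = -13
dz = -7 - 9 = -16
dx^2 + dy^2 + dz^2 = 1 + 169 + 256 = 426
d = sqrt(426)
d = 20.6398
20.6398 units


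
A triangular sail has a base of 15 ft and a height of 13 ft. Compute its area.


Shape: triangle
Base b = 15 ft, Height h = 13 ft
Formula: A = (1/2) * b * h
A = 0.5 * 15 * 13
A = 0.5 * 195
A = 97.5
97.5 ft^2


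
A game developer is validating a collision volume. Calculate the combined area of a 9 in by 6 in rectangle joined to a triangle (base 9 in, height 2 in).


Composite shape: rectangle + triangle
Rectangle area = 9 * 6 = 54
Triangle area = 0.5 * 9 * 2 = 9
Total = 54 + 9
Total = 63
63 in^2


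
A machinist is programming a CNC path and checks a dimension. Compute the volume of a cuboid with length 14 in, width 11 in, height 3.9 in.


Shape: rectangular prism
l = 14 in, w = 11 in, h = 3.9 in
Formula: V = l * w * h
V = 14 * 11 * 3.9
V = 154 * 3.9
V = 600.6
600.6 in^3


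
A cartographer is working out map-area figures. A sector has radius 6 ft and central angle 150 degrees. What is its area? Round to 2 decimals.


Shape: circular sector
Radius r = 6 ft, Angle = 150 degrees
Formula: A = (angle/360) * pi * r^2
r^2 = 36
Fraction of circle = 150/360
A = (150/360) * pi * 36
A = 15 * pi
A = 47.12
47.12 ft^2


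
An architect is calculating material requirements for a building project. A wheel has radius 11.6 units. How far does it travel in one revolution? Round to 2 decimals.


Shape: circle
Radius r = 11.6 units
Formula: C = 2 * pi * r
C = 2 * pi * 11.6
C = 23.2 * pi
C = 72.88
72.88 units


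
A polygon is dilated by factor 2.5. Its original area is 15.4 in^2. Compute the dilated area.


Linear scale factor k = 2.5
Original area = 15.4 in^2
Rule: under a linear scaling by k, areas scale by k^2.
k^2 = 2.5^2 = 6.25
New area = 15.4 * 6.25
New area = 96.25
96.25 in^2


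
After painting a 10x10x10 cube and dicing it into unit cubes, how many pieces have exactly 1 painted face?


Large cube: 10 x 10 x 10, cut into unit cubes.
n = 10, so n - 2 = 8
Cubes with 1 painted face lie in the interior of each face.
A cube has 6 faces; each contributes (n - 2)^2 = 64 such cubes.
Count = 6 * 64 = 384
384 unit cubes


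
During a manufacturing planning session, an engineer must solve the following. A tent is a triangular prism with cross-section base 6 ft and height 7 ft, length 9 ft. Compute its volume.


Shape: triangular prism
Triangle base = 6 ft, triangle height = 7 ft, prism length L = 9 ft
Formula: V = (1/2 * b * h_tri) * L
Cross-section area = 0.5 * 6 * 7 = 21
V = 21 * 9
V = 189
189 ft^3


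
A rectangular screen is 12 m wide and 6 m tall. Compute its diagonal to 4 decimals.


Shape: rectangle (diagonal via Pythagoras)
Sides: 12 m and 6 m
Formula: d = sqrt(l^2 + w^2)
l^2 = 144, w^2 = 36
l^2 + w^2 = 180
d = sqrt(180)
d = 13.4164
13.4164 m


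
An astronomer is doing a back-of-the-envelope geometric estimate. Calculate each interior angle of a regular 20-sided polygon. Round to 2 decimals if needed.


Shape: regular icosagon (20 sides)
Formula: interior angle = (n - 2) * 180 / n
(n - 2) = 18
(n - 2) * 180 = 3240
angle = 3240 / 20
angle = 162
162 degrees


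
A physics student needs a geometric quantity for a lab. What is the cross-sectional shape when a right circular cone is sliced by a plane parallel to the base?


Solid: right circular cone
Cutting plane: parallel to the base
Visualize the intersection of the plane with the solid's surface.
The boundary of the cut region is a circle.
circle


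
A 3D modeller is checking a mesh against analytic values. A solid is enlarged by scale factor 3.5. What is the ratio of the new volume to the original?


Linear scale factor k = 3.5
Rule: under a linear scaling by k, volumes scale by k^3.
k^3 = 3.5 * 3.5 * 3.5
k^3 = 12.25 * 3.5
k^3 = 42.875
Volume scales by a factor of 42.875.
42.875 (dimensionless)


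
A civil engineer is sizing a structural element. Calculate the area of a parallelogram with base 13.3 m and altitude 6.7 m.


Shape: parallelogram
Base b = 13.3 m, Height h = 6.7 m
Formula: A = b * h
A = 13.3 * 6.7
A = 89.11
89.11 m^2


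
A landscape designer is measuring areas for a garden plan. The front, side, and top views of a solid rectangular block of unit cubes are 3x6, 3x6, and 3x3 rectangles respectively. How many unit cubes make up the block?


Orthographic views of a solid rectangular block:
Front view 3 x 6 -> length = 3, height = 6
Side view 3 x 6 -> width = 3, height = 6 (consistent)
Top view 3 x 3 -> confirms length = 3, width = 3
The block is 3 x 3 x 6.
Total unit cubes = 3 * 3 * 6 = 54
54 unit cubes


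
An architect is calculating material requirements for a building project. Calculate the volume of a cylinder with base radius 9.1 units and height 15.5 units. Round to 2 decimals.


Shape: cylinder
Radius r = 9.1 units, Height h = 15.5 units
Formula: V = pi * r^2 * h
r^2 = 82.81
V = pi * 82.81 * 15.5
V = 1283.555 * pi
V = 4032.41
4032.41 units^3


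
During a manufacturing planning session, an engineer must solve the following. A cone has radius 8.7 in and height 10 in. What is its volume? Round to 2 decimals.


Shape: cone
Radius r = 8.7 in, Height h = 10 in
Formula: V = (1/3) * pi * r^2 * h
r^2 = 75.69
pi * r^2 * h = pi * 75.69 * 10 = 756.9 * pi
V = 756.9 * pi / 3
V = 792.62
792.62 in^3


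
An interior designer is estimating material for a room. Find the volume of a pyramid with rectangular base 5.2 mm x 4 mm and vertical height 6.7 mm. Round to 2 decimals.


Shape: rectangular pyramid
Base: 5.2 mm x 4 mm, Height h = 6.7 mm
Formula: V = (1/3) * base_area * h
base_area = 5.2 * 4 = 20.8
base_area * h = 20.8 * 6.7 = 139.36
V = 139.36 / 3
V = 46.45
46.45 mm^3


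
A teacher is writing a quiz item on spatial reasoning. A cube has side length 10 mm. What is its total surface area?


Shape: cube
Side s = 10 mm
A cube has 6 square faces.
Formula: SA = 6 * s^2
s^2 = 100
SA = 6 * 100
SA = 600
600 mm^2


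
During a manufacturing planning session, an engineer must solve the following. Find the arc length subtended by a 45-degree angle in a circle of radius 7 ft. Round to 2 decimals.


Shape: circular arc
Radius r = 7 ft, Angle = 45 degrees
Formula: L = (angle/360) * 2 * pi * r
2 * pi * r = 14 * pi
L = (45/360) * 14 * pi
L = 1.75 * pi
L = 5.5
5.5 ft


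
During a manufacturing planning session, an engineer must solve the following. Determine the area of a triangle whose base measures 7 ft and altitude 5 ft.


Shape: triangle
Base b = 7 ft, Height h = 5 ft
Formula: A = (1/2) * b * h
A = 0.5 * 7 * 5
A = 0.5 * 35
A = 17.5
17.5 ft^2


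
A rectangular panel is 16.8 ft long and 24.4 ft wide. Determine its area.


Shape: rectangle
Length l = 16.8 ft, Width w = 24.4 ft
Formula: A = l * w
A = 16.8 * 24.4
A = 409.92
409.92 ft^2


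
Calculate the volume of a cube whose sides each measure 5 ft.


Shape: cube
Side s = 5 ft
Formula: V = s^3
V = 5 * 5 * 5
V = 25 * 5
V = 125
125 ft^3


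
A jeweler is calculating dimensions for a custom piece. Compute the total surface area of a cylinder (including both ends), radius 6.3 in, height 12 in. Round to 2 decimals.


Shape: closed cylinder
Radius r = 6.3 in, Height h = 12 in
Formula: SA = 2*pi*r^2 + 2*pi*r*h = 2*pi*r*(r + h)
r + h = 18.3
2 * r * (r + h) = 2 * 6.3 * 18.3 = 230.58
SA = 230.58 * pi
SA = 724.39
724.39 in^2


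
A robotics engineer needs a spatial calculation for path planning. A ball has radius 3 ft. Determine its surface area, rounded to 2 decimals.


Shape: sphere
Radius r = 3 ft
Formula: SA = 4 * pi * r^2
r^2 = 9
SA = 4 * pi * 9
SA = 36 * pi
SA = 113.1
113.1 ft^2


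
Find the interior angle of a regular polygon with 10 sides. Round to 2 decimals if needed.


Shape: regular decagon (10 sides)
Formula: interior angle = (n - 2) * 180 / n
(n - 2) = 8
(n - 2) * 180 = 1440
angle = 1440 / 10
angle = 144
144 degrees


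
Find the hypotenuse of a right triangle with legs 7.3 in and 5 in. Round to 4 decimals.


Shape: right triangle
Legs a = 7.3 in, b = 5 in
Formula: c = sqrt(a^2 + b^2)
a^2 = 53.29, b^2 = 25
a^2 + b^2 = 78.29
c = sqrt(78.29)
c = 8.8482
8.8482 in


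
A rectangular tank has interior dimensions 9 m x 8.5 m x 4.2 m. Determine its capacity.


Shape: rectangular prism
l = 9 m, w = 8.5 m, h = 4.2 m
Formula: V = l * w * h
V = 9 * 8.5 * 4.2
V = 76.5 * 4.2
V = 321.3
321.3 m^3


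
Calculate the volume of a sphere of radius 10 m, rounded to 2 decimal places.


Shape: sphere
Radius r = 10 m
Formula: V = (4/3) * pi * r^3
r^3 = 1000
(4/3) * 1000 = 1333.333333
V = 1333.333333 * pi
V = 4188.79
4188.79 m^3


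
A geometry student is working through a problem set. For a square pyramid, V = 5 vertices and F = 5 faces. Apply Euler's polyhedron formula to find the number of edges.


Polyhedron: square pyramid
Euler's formula for convex polyhedra: V - E + F = 2
Given: V = 5 vertices and F = 5 faces
Solve for E:
E = V + F - 2 = 5 + 5 - 2 = 8
8 edges


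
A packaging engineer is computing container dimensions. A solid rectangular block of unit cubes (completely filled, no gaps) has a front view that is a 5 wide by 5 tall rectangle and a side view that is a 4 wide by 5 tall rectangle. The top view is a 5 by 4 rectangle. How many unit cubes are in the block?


Orthographic views of a solid rectangular block:
Front view 5 x 5 -> length = 5, height = 5
Side view 4 x 5 -> width = 4, height = 5 (consistent)
Top view 5 x 4 -> confirms length = 5, width = 4
The block is 5 x 4 x 5.
Total unit cubes = 5 * 4 * 5 = 100
100 unit cubes


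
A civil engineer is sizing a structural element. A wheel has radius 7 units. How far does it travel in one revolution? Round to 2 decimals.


Shape: circle
Radius r = 7 units
Formula: C = 2 * pi * r
C = 2 * pi * 7
C = 14 * pi
C = 43.98
43.98 units


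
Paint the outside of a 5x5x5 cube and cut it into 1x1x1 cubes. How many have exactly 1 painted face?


Large cube: 5 x 5 x 5, cut into unit cubes.
n = 5, so n - 2 = 3
Cubes with 1 painted face lie in the interior of each face.
A cube has 6 faces; each contributes (n - 2)^2 = 9 such cubes.
Count = 6 * 9 = 54
54 unit cubes


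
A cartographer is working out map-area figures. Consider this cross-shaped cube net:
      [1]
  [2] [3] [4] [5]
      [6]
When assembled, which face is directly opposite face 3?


Net: cross layout. Take square 3 as the base (bottom).
Fold the four squares in the horizontal row up around 3: 2 -> left, 4 -> right, 5 wraps to the top.
Fold 1 and 6 up from 3: 1 -> back, 6 -> front.
Opposite pairs are therefore: (1, 6), (2, 4), (3, 5).
Face 3 is opposite face 5.
face 5


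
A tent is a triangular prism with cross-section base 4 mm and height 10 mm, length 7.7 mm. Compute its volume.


Shape: triangular prism
Triangle base = 4 mm, triangle height = 10 mm, prism length L = 7.7 mm
Formula: V = (1/2 * b * h_tri) * L
Cross-section area = 0.5 * 4 * 10 = 20
V = 20 * 7.7
V = 154
154 mm^3
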